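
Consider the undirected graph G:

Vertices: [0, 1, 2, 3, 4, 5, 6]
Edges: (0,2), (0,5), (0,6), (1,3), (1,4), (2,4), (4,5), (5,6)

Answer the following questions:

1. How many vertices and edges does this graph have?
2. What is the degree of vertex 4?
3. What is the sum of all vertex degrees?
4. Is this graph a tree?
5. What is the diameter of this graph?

Count: 7 vertices, 8 edges.
Vertex 4 has neighbors [1, 2, 5], degree = 3.
Handshaking lemma: 2 * 8 = 16.
A tree on 7 vertices has 6 edges. This graph has 8 edges (2 extra). Not a tree.
Diameter (longest shortest path) = 4.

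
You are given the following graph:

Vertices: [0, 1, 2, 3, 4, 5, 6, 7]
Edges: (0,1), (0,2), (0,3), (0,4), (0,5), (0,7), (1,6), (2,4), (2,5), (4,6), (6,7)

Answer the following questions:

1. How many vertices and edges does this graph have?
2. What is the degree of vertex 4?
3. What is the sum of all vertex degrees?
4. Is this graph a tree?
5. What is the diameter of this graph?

Count: 8 vertices, 11 edges.
Vertex 4 has neighbors [0, 2, 6], degree = 3.
Handshaking lemma: 2 * 11 = 22.
A tree on 8 vertices has 7 edges. This graph has 11 edges (4 extra). Not a tree.
Diameter (longest shortest path) = 3.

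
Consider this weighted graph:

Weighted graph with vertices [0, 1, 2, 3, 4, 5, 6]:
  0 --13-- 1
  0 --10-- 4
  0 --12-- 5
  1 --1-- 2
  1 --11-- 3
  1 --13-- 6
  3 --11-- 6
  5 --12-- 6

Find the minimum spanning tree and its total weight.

Applying Kruskal's algorithm (sort edges by weight, add if no cycle):
  Add (1,2) w=1
  Add (0,4) w=10
  Add (1,3) w=11
  Add (3,6) w=11
  Add (0,5) w=12
  Add (5,6) w=12
  Skip (0,1) w=13 (creates cycle)
  Skip (1,6) w=13 (creates cycle)
MST weight = 57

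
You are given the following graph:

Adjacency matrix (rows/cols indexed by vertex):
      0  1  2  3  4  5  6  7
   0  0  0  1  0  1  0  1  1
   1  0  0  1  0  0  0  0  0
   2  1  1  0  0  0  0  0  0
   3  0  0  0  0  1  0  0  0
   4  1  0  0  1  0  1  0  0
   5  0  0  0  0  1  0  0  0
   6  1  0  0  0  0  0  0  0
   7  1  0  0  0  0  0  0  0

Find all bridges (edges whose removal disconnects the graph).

A bridge is an edge whose removal increases the number of connected components.
Bridges found: (0,2), (0,4), (0,6), (0,7), (1,2), (3,4), (4,5)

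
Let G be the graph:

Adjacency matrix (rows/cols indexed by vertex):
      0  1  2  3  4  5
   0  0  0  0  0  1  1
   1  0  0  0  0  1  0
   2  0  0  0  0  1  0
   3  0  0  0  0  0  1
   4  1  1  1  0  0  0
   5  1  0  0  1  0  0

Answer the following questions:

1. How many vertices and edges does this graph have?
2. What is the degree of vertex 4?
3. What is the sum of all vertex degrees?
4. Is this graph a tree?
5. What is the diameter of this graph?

Count: 6 vertices, 5 edges.
Vertex 4 has neighbors [0, 1, 2], degree = 3.
Handshaking lemma: 2 * 5 = 10.
A graph is a tree iff it is connected and has exactly n-1 edges. This graph is connected (all 6 vertices in one component) and has 6-1 = 5 edges. It is a tree.
Diameter (longest shortest path) = 4.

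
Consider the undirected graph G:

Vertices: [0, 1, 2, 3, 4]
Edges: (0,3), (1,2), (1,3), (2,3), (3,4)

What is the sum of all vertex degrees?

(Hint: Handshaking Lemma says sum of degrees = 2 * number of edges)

Count edges: 5 edges.
By Handshaking Lemma: sum of degrees = 2 * 5 = 10.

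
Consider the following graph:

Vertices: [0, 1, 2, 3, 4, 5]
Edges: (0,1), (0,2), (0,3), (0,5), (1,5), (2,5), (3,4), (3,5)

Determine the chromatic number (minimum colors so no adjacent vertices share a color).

The graph has a maximum clique of size 3 (lower bound on chromatic number).
A valid 3-coloring: {0: 0, 1: 2, 2: 2, 3: 2, 4: 0, 5: 1}.
Chromatic number = 3.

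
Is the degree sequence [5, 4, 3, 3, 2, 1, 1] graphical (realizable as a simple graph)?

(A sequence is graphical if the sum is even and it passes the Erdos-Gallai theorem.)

Sum of degrees = 19. Sum is odd, so the sequence is NOT graphical.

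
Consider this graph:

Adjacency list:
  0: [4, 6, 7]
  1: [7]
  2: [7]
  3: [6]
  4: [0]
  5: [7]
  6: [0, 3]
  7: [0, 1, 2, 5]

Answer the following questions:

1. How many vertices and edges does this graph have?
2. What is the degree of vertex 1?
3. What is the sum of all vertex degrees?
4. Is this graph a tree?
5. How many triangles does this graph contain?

Count: 8 vertices, 7 edges.
Vertex 1 has neighbors [7], degree = 1.
Handshaking lemma: 2 * 7 = 14.
A graph is a tree iff it is connected and has exactly n-1 edges. This graph is connected (all 8 vertices in one component) and has 8-1 = 7 edges. It is a tree.
Number of triangles = 0.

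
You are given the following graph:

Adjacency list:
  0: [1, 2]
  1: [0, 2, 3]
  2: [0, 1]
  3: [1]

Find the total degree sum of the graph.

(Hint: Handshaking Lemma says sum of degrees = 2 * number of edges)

Count edges: 4 edges.
By Handshaking Lemma: sum of degrees = 2 * 4 = 8.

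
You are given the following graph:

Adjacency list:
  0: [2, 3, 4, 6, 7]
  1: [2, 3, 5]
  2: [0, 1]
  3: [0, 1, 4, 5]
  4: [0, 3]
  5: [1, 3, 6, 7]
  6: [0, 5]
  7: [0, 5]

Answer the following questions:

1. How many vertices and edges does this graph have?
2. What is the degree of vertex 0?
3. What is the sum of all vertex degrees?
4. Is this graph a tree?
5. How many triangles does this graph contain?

Count: 8 vertices, 12 edges.
Vertex 0 has neighbors [2, 3, 4, 6, 7], degree = 5.
Handshaking lemma: 2 * 12 = 24.
A tree on 8 vertices has 7 edges. This graph has 12 edges (5 extra). Not a tree.
Number of triangles = 2.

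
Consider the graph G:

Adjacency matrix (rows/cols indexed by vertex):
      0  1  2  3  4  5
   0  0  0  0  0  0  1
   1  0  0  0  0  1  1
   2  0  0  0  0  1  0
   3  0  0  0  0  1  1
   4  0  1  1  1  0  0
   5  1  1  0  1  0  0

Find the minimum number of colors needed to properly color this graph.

The graph has a maximum clique of size 2 (lower bound on chromatic number).
A valid 2-coloring: {0: 1, 1: 1, 2: 1, 3: 1, 4: 0, 5: 0}.
Chromatic number = 2.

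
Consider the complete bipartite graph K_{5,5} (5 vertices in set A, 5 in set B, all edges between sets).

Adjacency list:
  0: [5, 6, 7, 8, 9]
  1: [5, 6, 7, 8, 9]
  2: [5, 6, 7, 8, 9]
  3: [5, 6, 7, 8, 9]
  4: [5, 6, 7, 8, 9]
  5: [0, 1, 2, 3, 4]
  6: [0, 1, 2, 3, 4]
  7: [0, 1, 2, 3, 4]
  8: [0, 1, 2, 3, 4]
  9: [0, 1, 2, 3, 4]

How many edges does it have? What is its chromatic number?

K_{5,5} has 5 * 5 = 25 edges.
Bipartite graphs have chromatic number 2 (color each partition differently).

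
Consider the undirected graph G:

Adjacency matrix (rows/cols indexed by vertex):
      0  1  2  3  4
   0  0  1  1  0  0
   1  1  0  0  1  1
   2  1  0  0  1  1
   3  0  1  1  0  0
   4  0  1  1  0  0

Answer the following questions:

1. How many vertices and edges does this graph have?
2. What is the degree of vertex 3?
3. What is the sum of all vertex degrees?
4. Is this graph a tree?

Count: 5 vertices, 6 edges.
Vertex 3 has neighbors [1, 2], degree = 2.
Handshaking lemma: 2 * 6 = 12.
A tree on 5 vertices has 4 edges. This graph has 6 edges (2 extra). Not a tree.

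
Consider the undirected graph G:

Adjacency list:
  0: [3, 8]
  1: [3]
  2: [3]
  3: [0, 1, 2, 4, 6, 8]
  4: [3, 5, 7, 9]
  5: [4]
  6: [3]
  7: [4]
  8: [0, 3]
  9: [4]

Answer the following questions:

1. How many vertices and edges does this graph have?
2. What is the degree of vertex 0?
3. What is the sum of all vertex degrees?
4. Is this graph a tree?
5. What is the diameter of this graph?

Count: 10 vertices, 10 edges.
Vertex 0 has neighbors [3, 8], degree = 2.
Handshaking lemma: 2 * 10 = 20.
A tree on 10 vertices has 9 edges. This graph has 10 edges (1 extra). Not a tree.
Diameter (longest shortest path) = 3.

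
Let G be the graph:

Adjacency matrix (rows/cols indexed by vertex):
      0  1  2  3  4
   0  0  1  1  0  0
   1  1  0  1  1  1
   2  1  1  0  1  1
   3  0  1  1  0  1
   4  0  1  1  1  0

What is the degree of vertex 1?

Vertex 1 has neighbors [0, 2, 3, 4], so deg(1) = 4.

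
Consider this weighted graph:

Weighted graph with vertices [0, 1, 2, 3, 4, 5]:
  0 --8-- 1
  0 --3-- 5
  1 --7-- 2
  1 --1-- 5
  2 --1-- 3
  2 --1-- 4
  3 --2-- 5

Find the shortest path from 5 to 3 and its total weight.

Using Dijkstra's algorithm from vertex 5:
Shortest path: 5 -> 3
Total weight: 2 = 2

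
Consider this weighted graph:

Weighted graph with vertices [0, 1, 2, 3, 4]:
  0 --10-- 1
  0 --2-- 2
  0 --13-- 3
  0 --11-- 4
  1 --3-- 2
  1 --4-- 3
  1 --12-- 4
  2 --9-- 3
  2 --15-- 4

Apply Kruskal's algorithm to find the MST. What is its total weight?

Applying Kruskal's algorithm (sort edges by weight, add if no cycle):
  Add (0,2) w=2
  Add (1,2) w=3
  Add (1,3) w=4
  Skip (2,3) w=9 (creates cycle)
  Skip (0,1) w=10 (creates cycle)
  Add (0,4) w=11
  Skip (1,4) w=12 (creates cycle)
  Skip (0,3) w=13 (creates cycle)
  Skip (2,4) w=15 (creates cycle)
MST weight = 20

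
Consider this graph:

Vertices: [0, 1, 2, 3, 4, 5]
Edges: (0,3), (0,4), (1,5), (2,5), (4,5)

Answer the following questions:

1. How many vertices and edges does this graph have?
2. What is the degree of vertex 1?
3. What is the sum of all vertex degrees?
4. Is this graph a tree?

Count: 6 vertices, 5 edges.
Vertex 1 has neighbors [5], degree = 1.
Handshaking lemma: 2 * 5 = 10.
A graph is a tree iff it is connected and has exactly n-1 edges. This graph is connected (all 6 vertices in one component) and has 6-1 = 5 edges. It is a tree.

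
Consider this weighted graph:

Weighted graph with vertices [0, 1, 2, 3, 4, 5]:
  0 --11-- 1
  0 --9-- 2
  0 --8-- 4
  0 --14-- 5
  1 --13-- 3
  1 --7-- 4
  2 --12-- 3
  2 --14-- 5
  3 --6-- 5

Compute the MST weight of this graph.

Applying Kruskal's algorithm (sort edges by weight, add if no cycle):
  Add (3,5) w=6
  Add (1,4) w=7
  Add (0,4) w=8
  Add (0,2) w=9
  Skip (0,1) w=11 (creates cycle)
  Add (2,3) w=12
  Skip (1,3) w=13 (creates cycle)
  Skip (0,5) w=14 (creates cycle)
  Skip (2,5) w=14 (creates cycle)
MST weight = 42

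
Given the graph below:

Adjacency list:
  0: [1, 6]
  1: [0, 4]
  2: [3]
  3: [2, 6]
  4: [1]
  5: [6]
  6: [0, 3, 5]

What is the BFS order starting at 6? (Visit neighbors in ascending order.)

BFS from vertex 6 (neighbors processed in ascending order):
Visit order: 6, 0, 3, 5, 1, 2, 4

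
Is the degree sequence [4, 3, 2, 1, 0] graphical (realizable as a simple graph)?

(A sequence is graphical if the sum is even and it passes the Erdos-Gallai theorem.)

Sum of degrees = 10. Sum is even but fails Erdos-Gallai. The sequence is NOT graphical.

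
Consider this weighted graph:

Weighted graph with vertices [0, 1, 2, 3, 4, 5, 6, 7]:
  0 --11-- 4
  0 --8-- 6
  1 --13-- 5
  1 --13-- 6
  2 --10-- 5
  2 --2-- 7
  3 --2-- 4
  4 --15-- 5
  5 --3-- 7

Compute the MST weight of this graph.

Applying Kruskal's algorithm (sort edges by weight, add if no cycle):
  Add (2,7) w=2
  Add (3,4) w=2
  Add (5,7) w=3
  Add (0,6) w=8
  Skip (2,5) w=10 (creates cycle)
  Add (0,4) w=11
  Add (1,5) w=13
  Add (1,6) w=13
  Skip (4,5) w=15 (creates cycle)
MST weight = 52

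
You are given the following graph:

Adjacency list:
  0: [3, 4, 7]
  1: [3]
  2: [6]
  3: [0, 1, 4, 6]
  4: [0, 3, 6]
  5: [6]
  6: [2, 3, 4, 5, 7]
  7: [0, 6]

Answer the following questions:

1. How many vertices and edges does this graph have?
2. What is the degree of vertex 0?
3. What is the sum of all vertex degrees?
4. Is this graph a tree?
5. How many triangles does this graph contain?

Count: 8 vertices, 10 edges.
Vertex 0 has neighbors [3, 4, 7], degree = 3.
Handshaking lemma: 2 * 10 = 20.
A tree on 8 vertices has 7 edges. This graph has 10 edges (3 extra). Not a tree.
Number of triangles = 2.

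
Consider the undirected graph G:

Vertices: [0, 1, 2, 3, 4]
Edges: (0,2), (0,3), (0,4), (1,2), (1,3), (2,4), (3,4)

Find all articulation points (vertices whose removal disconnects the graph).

No articulation points. The graph is biconnected.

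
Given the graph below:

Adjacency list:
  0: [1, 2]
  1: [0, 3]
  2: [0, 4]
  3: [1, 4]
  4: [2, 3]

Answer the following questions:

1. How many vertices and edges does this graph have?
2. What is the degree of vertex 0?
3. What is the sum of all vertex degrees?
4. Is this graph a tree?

Count: 5 vertices, 5 edges.
Vertex 0 has neighbors [1, 2], degree = 2.
Handshaking lemma: 2 * 5 = 10.
A tree on 5 vertices has 4 edges. This graph has 5 edges (1 extra). Not a tree.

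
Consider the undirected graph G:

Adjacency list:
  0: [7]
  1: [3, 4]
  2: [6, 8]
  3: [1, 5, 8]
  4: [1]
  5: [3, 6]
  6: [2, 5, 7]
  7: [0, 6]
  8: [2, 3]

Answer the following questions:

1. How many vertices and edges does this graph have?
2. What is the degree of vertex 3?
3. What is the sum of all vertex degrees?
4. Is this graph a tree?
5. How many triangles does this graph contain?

Count: 9 vertices, 9 edges.
Vertex 3 has neighbors [1, 5, 8], degree = 3.
Handshaking lemma: 2 * 9 = 18.
A tree on 9 vertices has 8 edges. This graph has 9 edges (1 extra). Not a tree.
Number of triangles = 0.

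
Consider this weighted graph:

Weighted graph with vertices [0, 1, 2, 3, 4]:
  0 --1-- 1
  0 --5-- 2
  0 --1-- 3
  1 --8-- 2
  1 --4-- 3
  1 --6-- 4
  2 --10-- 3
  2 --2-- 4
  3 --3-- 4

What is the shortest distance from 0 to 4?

Using Dijkstra's algorithm from vertex 0:
Shortest path: 0 -> 3 -> 4
Total weight: 1 + 3 = 4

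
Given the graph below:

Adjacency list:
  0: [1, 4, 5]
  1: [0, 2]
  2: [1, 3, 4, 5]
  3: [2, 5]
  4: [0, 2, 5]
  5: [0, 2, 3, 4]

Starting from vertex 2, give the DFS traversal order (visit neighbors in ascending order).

DFS from vertex 2 (neighbors processed in ascending order):
Visit order: 2, 1, 0, 4, 5, 3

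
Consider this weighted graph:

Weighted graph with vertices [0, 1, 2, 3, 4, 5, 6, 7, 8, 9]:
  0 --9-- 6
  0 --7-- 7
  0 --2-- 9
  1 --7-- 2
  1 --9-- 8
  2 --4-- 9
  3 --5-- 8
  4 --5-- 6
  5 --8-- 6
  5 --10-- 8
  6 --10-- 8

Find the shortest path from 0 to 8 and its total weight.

Using Dijkstra's algorithm from vertex 0:
Shortest path: 0 -> 6 -> 8
Total weight: 9 + 10 = 19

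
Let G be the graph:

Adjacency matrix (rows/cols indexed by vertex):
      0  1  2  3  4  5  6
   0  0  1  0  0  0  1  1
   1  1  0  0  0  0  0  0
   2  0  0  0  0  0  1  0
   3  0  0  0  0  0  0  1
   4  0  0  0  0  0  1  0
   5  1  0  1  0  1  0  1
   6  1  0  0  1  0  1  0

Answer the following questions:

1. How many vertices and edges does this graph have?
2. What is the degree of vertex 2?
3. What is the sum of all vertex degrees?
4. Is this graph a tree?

Count: 7 vertices, 7 edges.
Vertex 2 has neighbors [5], degree = 1.
Handshaking lemma: 2 * 7 = 14.
A tree on 7 vertices has 6 edges. This graph has 7 edges (1 extra). Not a tree.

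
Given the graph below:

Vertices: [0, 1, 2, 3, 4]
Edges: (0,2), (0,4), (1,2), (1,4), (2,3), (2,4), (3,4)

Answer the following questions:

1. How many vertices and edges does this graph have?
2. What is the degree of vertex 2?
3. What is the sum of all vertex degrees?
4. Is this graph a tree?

Count: 5 vertices, 7 edges.
Vertex 2 has neighbors [0, 1, 3, 4], degree = 4.
Handshaking lemma: 2 * 7 = 14.
A tree on 5 vertices has 4 edges. This graph has 7 edges (3 extra). Not a tree.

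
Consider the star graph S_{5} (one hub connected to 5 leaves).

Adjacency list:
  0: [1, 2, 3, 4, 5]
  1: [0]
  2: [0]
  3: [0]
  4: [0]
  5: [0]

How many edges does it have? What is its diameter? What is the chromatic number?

Star graph S_{5}: the hub connects to all 5 leaves.
Edges = 5.
Diameter = 2 (any leaf to hub is 1, leaf to leaf through hub is 2).
Star graphs are bipartite (hub vs leaves), so chromatic number = 2.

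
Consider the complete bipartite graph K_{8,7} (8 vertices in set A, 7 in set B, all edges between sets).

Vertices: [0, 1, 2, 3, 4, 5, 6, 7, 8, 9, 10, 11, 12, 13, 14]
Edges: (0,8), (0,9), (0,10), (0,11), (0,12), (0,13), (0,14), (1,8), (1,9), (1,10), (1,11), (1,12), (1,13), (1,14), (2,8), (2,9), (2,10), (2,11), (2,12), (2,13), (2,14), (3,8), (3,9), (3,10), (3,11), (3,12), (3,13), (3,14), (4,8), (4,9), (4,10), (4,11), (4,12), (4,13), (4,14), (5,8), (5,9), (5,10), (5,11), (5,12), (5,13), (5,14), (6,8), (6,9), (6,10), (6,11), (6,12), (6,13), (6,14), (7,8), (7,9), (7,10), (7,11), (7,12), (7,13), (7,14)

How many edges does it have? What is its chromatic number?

K_{8,7} has 8 * 7 = 56 edges.
Bipartite graphs have chromatic number 2 (color each partition differently).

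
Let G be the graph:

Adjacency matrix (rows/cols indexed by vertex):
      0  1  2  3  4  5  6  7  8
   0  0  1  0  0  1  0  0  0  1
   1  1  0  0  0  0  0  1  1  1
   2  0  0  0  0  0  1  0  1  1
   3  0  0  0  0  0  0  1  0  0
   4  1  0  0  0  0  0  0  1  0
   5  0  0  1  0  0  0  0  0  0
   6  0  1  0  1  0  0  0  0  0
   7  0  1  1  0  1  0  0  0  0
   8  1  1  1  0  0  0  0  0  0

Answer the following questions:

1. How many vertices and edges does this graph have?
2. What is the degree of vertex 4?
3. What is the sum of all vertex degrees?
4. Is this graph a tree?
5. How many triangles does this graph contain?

Count: 9 vertices, 11 edges.
Vertex 4 has neighbors [0, 7], degree = 2.
Handshaking lemma: 2 * 11 = 22.
A tree on 9 vertices has 8 edges. This graph has 11 edges (3 extra). Not a tree.
Number of triangles = 1.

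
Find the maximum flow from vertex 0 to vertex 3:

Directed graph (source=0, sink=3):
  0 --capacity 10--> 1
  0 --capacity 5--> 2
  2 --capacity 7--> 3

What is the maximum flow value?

Computing max flow:
  Flow on (0->2): 5/5
  Flow on (2->3): 5/7
Maximum flow = 5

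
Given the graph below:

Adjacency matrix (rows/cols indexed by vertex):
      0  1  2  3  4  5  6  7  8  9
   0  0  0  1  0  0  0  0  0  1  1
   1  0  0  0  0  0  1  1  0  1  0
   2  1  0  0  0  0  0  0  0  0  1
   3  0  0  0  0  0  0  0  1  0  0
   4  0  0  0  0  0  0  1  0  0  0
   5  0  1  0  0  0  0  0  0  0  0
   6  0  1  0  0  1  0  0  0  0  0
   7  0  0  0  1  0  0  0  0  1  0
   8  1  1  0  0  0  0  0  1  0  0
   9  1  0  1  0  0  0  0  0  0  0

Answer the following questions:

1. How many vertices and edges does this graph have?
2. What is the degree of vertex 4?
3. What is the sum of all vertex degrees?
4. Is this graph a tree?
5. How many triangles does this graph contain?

Count: 10 vertices, 10 edges.
Vertex 4 has neighbors [6], degree = 1.
Handshaking lemma: 2 * 10 = 20.
A tree on 10 vertices has 9 edges. This graph has 10 edges (1 extra). Not a tree.
Number of triangles = 1.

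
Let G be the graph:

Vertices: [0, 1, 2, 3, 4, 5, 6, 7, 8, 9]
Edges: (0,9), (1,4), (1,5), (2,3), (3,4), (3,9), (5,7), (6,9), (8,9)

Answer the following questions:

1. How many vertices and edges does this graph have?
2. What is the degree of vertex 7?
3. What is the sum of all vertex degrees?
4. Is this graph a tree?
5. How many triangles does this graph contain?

Count: 10 vertices, 9 edges.
Vertex 7 has neighbors [5], degree = 1.
Handshaking lemma: 2 * 9 = 18.
A graph is a tree iff it is connected and has exactly n-1 edges. This graph is connected (all 10 vertices in one component) and has 10-1 = 9 edges. It is a tree.
Number of triangles = 0.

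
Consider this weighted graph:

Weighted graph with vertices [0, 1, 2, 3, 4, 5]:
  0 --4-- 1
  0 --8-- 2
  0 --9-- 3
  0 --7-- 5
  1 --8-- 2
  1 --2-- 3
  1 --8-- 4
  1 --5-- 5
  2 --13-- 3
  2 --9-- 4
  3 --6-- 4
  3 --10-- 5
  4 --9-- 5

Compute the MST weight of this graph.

Applying Kruskal's algorithm (sort edges by weight, add if no cycle):
  Add (1,3) w=2
  Add (0,1) w=4
  Add (1,5) w=5
  Add (3,4) w=6
  Skip (0,5) w=7 (creates cycle)
  Add (0,2) w=8
  Skip (1,4) w=8 (creates cycle)
  Skip (1,2) w=8 (creates cycle)
  Skip (0,3) w=9 (creates cycle)
  Skip (2,4) w=9 (creates cycle)
  Skip (4,5) w=9 (creates cycle)
  Skip (3,5) w=10 (creates cycle)
  Skip (2,3) w=13 (creates cycle)
MST weight = 25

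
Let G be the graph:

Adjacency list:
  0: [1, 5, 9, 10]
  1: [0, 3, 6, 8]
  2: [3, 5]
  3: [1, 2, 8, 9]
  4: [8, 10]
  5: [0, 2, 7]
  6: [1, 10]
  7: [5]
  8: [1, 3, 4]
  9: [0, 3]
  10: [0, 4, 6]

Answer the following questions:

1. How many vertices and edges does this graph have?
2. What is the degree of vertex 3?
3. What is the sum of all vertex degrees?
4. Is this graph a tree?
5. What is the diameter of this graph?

Count: 11 vertices, 15 edges.
Vertex 3 has neighbors [1, 2, 8, 9], degree = 4.
Handshaking lemma: 2 * 15 = 30.
A tree on 11 vertices has 10 edges. This graph has 15 edges (5 extra). Not a tree.
Diameter (longest shortest path) = 4.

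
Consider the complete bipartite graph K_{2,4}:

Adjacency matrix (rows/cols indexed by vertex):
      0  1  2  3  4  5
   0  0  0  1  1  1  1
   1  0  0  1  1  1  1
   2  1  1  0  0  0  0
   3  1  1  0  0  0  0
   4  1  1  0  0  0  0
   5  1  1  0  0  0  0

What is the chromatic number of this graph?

K_{2,4} is bipartite: vertices split into two independent sets of size 2 and 4.
Color one set 0, the other 1. No adjacent vertices share a color.
Chromatic number = 2.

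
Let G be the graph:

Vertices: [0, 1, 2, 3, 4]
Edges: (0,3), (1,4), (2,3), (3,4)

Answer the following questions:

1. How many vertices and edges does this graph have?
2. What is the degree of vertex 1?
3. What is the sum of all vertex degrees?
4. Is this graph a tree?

Count: 5 vertices, 4 edges.
Vertex 1 has neighbors [4], degree = 1.
Handshaking lemma: 2 * 4 = 8.
A graph is a tree iff it is connected and has exactly n-1 edges. This graph is connected (all 5 vertices in one component) and has 5-1 = 4 edges. It is a tree.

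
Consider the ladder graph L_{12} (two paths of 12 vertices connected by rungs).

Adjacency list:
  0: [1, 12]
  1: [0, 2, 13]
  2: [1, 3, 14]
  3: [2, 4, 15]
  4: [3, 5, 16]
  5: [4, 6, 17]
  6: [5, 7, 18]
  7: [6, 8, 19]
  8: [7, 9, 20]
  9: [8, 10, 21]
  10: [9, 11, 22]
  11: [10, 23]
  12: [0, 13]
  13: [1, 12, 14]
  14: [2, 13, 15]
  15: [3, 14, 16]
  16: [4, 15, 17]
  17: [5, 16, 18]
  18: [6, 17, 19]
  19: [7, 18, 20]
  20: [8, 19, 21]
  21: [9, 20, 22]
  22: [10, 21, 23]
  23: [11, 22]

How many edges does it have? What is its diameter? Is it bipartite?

Ladder graph L_{12}: 12 rungs + 2 * (12-1) path edges = 12 + 22 = 34 edges.
Diameter = 12.
Ladder graphs are bipartite (alternating coloring along each path).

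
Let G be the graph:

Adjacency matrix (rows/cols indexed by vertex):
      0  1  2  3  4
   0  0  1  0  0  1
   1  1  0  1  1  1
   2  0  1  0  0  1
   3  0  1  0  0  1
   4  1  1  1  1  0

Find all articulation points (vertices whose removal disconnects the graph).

No articulation points. The graph is biconnected.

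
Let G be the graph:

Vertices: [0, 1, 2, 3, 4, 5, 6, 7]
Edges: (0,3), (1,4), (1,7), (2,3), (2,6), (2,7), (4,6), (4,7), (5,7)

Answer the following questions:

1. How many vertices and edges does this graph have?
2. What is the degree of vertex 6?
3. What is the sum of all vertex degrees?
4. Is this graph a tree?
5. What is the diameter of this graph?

Count: 8 vertices, 9 edges.
Vertex 6 has neighbors [2, 4], degree = 2.
Handshaking lemma: 2 * 9 = 18.
A tree on 8 vertices has 7 edges. This graph has 9 edges (2 extra). Not a tree.
Diameter (longest shortest path) = 4.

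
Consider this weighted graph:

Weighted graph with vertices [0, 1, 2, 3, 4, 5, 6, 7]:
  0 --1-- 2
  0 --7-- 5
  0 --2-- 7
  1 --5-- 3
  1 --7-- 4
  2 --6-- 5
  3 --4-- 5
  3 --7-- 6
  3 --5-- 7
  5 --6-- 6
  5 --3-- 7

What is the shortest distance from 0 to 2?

Using Dijkstra's algorithm from vertex 0:
Shortest path: 0 -> 2
Total weight: 1 = 1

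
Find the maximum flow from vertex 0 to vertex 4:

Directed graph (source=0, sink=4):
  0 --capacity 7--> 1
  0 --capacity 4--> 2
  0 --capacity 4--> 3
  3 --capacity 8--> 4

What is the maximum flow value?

Computing max flow:
  Flow on (0->3): 4/4
  Flow on (3->4): 4/8
Maximum flow = 4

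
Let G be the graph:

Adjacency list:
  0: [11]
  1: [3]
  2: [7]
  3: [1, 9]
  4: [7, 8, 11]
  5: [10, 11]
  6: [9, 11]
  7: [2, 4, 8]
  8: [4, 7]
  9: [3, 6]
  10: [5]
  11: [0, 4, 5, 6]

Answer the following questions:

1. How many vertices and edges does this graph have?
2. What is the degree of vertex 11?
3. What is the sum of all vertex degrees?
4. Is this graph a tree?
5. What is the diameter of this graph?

Count: 12 vertices, 12 edges.
Vertex 11 has neighbors [0, 4, 5, 6], degree = 4.
Handshaking lemma: 2 * 12 = 24.
A tree on 12 vertices has 11 edges. This graph has 12 edges (1 extra). Not a tree.
Diameter (longest shortest path) = 7.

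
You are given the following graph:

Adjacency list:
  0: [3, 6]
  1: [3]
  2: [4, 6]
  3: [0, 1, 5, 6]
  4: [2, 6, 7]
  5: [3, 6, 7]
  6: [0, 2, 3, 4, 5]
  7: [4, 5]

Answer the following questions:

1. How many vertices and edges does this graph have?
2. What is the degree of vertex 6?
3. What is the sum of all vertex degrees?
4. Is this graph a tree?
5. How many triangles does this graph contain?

Count: 8 vertices, 11 edges.
Vertex 6 has neighbors [0, 2, 3, 4, 5], degree = 5.
Handshaking lemma: 2 * 11 = 22.
A tree on 8 vertices has 7 edges. This graph has 11 edges (4 extra). Not a tree.
Number of triangles = 3.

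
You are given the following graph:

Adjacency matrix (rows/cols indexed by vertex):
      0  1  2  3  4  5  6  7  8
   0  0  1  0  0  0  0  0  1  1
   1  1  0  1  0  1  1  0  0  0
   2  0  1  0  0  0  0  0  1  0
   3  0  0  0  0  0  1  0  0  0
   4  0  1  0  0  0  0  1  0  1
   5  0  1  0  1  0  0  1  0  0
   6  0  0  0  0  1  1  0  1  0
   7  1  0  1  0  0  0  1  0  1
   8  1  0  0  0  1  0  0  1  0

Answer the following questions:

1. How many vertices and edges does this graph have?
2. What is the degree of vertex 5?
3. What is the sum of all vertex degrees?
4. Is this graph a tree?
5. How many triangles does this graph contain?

Count: 9 vertices, 13 edges.
Vertex 5 has neighbors [1, 3, 6], degree = 3.
Handshaking lemma: 2 * 13 = 26.
A tree on 9 vertices has 8 edges. This graph has 13 edges (5 extra). Not a tree.
Number of triangles = 1.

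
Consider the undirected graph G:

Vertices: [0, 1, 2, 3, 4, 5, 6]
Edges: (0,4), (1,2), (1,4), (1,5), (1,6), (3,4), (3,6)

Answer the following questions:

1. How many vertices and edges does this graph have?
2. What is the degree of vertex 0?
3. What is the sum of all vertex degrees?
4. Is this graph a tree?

Count: 7 vertices, 7 edges.
Vertex 0 has neighbors [4], degree = 1.
Handshaking lemma: 2 * 7 = 14.
A tree on 7 vertices has 6 edges. This graph has 7 edges (1 extra). Not a tree.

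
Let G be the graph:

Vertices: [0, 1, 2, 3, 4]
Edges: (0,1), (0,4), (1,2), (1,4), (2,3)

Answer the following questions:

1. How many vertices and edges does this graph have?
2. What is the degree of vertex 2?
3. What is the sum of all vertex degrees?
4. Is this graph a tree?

Count: 5 vertices, 5 edges.
Vertex 2 has neighbors [1, 3], degree = 2.
Handshaking lemma: 2 * 5 = 10.
A tree on 5 vertices has 4 edges. This graph has 5 edges (1 extra). Not a tree.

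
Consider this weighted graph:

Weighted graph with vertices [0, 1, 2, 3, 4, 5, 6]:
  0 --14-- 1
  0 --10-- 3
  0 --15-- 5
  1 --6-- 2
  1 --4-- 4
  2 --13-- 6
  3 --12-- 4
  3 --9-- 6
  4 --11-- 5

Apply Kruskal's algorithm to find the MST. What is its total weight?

Applying Kruskal's algorithm (sort edges by weight, add if no cycle):
  Add (1,4) w=4
  Add (1,2) w=6
  Add (3,6) w=9
  Add (0,3) w=10
  Add (4,5) w=11
  Add (3,4) w=12
  Skip (2,6) w=13 (creates cycle)
  Skip (0,1) w=14 (creates cycle)
  Skip (0,5) w=15 (creates cycle)
MST weight = 52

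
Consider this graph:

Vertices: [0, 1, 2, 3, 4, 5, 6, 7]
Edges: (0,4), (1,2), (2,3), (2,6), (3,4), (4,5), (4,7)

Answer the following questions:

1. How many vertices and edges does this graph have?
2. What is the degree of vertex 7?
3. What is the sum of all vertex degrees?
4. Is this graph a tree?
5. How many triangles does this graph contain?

Count: 8 vertices, 7 edges.
Vertex 7 has neighbors [4], degree = 1.
Handshaking lemma: 2 * 7 = 14.
A graph is a tree iff it is connected and has exactly n-1 edges. This graph is connected (all 8 vertices in one component) and has 8-1 = 7 edges. It is a tree.
Number of triangles = 0.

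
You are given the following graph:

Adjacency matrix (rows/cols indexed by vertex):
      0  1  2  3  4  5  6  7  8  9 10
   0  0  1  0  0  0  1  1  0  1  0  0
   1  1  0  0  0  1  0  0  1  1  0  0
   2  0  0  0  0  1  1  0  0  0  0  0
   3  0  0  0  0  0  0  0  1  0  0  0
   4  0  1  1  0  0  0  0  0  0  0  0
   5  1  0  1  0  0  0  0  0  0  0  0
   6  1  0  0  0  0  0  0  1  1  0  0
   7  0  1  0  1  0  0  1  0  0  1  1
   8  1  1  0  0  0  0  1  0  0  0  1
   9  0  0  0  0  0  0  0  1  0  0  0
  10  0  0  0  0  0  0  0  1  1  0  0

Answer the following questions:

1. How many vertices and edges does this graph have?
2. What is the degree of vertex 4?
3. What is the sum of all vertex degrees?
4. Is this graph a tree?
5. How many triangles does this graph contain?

Count: 11 vertices, 15 edges.
Vertex 4 has neighbors [1, 2], degree = 2.
Handshaking lemma: 2 * 15 = 30.
A tree on 11 vertices has 10 edges. This graph has 15 edges (5 extra). Not a tree.
Number of triangles = 2.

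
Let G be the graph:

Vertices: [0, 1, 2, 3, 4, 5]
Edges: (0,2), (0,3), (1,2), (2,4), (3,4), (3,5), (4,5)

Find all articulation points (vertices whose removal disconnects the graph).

An articulation point is a vertex whose removal disconnects the graph.
Articulation points: [2]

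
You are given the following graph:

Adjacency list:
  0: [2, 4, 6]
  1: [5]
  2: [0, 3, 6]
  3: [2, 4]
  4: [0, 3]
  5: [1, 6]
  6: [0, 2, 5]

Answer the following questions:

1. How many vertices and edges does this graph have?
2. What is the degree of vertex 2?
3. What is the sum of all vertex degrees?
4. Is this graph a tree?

Count: 7 vertices, 8 edges.
Vertex 2 has neighbors [0, 3, 6], degree = 3.
Handshaking lemma: 2 * 8 = 16.
A tree on 7 vertices has 6 edges. This graph has 8 edges (2 extra). Not a tree.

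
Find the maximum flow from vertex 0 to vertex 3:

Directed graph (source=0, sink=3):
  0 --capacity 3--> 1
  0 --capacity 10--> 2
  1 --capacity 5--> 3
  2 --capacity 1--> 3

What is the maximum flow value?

Computing max flow:
  Flow on (0->1): 3/3
  Flow on (0->2): 1/10
  Flow on (1->3): 3/5
  Flow on (2->3): 1/1
Maximum flow = 4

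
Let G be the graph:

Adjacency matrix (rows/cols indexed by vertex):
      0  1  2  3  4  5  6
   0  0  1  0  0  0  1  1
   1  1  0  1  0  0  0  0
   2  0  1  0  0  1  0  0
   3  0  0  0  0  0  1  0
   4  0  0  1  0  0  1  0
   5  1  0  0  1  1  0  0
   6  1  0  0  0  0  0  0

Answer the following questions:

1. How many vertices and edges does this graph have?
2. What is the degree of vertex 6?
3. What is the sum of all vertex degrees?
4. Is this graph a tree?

Count: 7 vertices, 7 edges.
Vertex 6 has neighbors [0], degree = 1.
Handshaking lemma: 2 * 7 = 14.
A tree on 7 vertices has 6 edges. This graph has 7 edges (1 extra). Not a tree.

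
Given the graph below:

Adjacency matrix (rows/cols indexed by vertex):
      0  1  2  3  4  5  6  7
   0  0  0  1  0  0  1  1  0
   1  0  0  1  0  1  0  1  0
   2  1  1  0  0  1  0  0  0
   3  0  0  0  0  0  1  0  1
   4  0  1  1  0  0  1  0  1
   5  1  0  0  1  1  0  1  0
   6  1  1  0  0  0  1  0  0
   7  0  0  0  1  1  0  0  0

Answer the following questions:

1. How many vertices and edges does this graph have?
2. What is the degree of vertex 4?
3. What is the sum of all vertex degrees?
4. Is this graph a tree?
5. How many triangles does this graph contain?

Count: 8 vertices, 12 edges.
Vertex 4 has neighbors [1, 2, 5, 7], degree = 4.
Handshaking lemma: 2 * 12 = 24.
A tree on 8 vertices has 7 edges. This graph has 12 edges (5 extra). Not a tree.
Number of triangles = 2.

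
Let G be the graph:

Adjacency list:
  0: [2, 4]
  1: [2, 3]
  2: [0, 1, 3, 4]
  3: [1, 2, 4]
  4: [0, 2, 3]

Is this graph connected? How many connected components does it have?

Checking connectivity: the graph has 1 connected component(s).
All vertices are reachable from each other. The graph IS connected.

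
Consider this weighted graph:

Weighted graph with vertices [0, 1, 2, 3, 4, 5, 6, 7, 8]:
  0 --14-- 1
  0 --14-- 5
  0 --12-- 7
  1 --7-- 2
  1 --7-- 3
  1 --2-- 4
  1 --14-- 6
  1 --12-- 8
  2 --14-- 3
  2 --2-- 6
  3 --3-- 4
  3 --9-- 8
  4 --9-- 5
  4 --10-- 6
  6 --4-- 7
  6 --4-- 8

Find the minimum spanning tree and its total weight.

Applying Kruskal's algorithm (sort edges by weight, add if no cycle):
  Add (1,4) w=2
  Add (2,6) w=2
  Add (3,4) w=3
  Add (6,7) w=4
  Add (6,8) w=4
  Add (1,2) w=7
  Skip (1,3) w=7 (creates cycle)
  Skip (3,8) w=9 (creates cycle)
  Add (4,5) w=9
  Skip (4,6) w=10 (creates cycle)
  Add (0,7) w=12
  Skip (1,8) w=12 (creates cycle)
  Skip (0,1) w=14 (creates cycle)
  Skip (0,5) w=14 (creates cycle)
  Skip (1,6) w=14 (creates cycle)
  Skip (2,3) w=14 (creates cycle)
MST weight = 43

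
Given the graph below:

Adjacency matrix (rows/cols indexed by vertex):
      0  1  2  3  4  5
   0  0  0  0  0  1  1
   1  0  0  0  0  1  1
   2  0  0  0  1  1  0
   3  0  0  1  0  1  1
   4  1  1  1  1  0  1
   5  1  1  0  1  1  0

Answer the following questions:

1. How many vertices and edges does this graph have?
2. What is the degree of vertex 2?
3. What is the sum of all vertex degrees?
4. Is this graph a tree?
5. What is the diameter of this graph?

Count: 6 vertices, 9 edges.
Vertex 2 has neighbors [3, 4], degree = 2.
Handshaking lemma: 2 * 9 = 18.
A tree on 6 vertices has 5 edges. This graph has 9 edges (4 extra). Not a tree.
Diameter (longest shortest path) = 2.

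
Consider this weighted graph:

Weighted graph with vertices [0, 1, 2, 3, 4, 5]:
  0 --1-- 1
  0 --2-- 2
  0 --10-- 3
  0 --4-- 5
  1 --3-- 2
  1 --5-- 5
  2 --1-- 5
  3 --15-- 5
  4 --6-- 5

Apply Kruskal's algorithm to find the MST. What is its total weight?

Applying Kruskal's algorithm (sort edges by weight, add if no cycle):
  Add (0,1) w=1
  Add (2,5) w=1
  Add (0,2) w=2
  Skip (1,2) w=3 (creates cycle)
  Skip (0,5) w=4 (creates cycle)
  Skip (1,5) w=5 (creates cycle)
  Add (4,5) w=6
  Add (0,3) w=10
  Skip (3,5) w=15 (creates cycle)
MST weight = 20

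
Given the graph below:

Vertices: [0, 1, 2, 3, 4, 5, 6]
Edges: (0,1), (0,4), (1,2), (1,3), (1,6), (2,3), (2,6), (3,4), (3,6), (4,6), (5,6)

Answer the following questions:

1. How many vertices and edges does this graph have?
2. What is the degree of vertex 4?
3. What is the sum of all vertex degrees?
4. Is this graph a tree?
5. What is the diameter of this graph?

Count: 7 vertices, 11 edges.
Vertex 4 has neighbors [0, 3, 6], degree = 3.
Handshaking lemma: 2 * 11 = 22.
A tree on 7 vertices has 6 edges. This graph has 11 edges (5 extra). Not a tree.
Diameter (longest shortest path) = 3.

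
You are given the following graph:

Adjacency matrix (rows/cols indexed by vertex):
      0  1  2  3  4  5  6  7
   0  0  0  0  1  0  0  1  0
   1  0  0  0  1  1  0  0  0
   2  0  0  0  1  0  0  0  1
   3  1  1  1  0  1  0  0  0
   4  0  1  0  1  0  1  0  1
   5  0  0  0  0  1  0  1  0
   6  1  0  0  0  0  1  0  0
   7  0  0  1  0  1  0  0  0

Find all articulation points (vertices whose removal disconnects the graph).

No articulation points. The graph is biconnected.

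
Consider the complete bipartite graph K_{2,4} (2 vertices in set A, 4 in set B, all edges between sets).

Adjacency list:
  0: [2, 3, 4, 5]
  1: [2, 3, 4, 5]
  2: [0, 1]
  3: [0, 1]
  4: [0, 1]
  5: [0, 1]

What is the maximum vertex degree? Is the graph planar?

Set-A vertices have degree 4; set-B vertices have degree 2. Maximum degree = max(2,4) = 4.
min(2,4) <= 2, so K_{2,4} avoids a K_{3,3} subdivision and is planar.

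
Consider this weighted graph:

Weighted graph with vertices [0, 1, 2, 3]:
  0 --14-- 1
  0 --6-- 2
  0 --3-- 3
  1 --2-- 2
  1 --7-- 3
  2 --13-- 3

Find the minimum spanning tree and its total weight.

Applying Kruskal's algorithm (sort edges by weight, add if no cycle):
  Add (1,2) w=2
  Add (0,3) w=3
  Add (0,2) w=6
  Skip (1,3) w=7 (creates cycle)
  Skip (2,3) w=13 (creates cycle)
  Skip (0,1) w=14 (creates cycle)
MST weight = 11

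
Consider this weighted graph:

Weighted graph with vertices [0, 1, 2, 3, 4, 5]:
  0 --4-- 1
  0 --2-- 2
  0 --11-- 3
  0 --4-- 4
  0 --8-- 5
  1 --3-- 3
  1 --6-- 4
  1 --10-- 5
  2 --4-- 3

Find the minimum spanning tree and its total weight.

Applying Kruskal's algorithm (sort edges by weight, add if no cycle):
  Add (0,2) w=2
  Add (1,3) w=3
  Add (0,1) w=4
  Add (0,4) w=4
  Skip (2,3) w=4 (creates cycle)
  Skip (1,4) w=6 (creates cycle)
  Add (0,5) w=8
  Skip (1,5) w=10 (creates cycle)
  Skip (0,3) w=11 (creates cycle)
MST weight = 21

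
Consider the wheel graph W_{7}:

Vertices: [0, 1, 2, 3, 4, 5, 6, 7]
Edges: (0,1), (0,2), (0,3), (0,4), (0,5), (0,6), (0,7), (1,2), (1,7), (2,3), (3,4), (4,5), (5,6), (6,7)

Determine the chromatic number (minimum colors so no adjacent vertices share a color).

W_{7} = C_{7} plus a hub adjacent to every cycle vertex.
The outer cycle needs 3 colors (odd cycle); the hub is adjacent to all of them so needs a fresh color.
Chromatic number = 3 + 1 = 4.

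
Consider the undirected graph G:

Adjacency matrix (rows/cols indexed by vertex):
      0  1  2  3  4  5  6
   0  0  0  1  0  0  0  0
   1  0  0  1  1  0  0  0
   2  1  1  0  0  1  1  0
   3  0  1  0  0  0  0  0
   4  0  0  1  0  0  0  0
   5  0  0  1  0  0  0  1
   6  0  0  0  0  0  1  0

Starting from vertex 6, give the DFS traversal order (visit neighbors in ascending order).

DFS from vertex 6 (neighbors processed in ascending order):
Visit order: 6, 5, 2, 0, 1, 3, 4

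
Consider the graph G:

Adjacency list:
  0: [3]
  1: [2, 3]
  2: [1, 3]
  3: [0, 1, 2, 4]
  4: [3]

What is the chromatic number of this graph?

The graph has a maximum clique of size 3 (lower bound on chromatic number).
A valid 3-coloring: {0: 1, 1: 1, 2: 2, 3: 0, 4: 1}.
Chromatic number = 3.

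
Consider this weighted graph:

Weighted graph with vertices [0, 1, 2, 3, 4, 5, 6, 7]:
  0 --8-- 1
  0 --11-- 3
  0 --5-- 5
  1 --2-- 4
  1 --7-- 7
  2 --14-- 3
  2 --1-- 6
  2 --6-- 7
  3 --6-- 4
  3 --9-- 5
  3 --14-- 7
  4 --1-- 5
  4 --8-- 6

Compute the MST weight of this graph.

Applying Kruskal's algorithm (sort edges by weight, add if no cycle):
  Add (2,6) w=1
  Add (4,5) w=1
  Add (1,4) w=2
  Add (0,5) w=5
  Add (2,7) w=6
  Add (3,4) w=6
  Add (1,7) w=7
  Skip (0,1) w=8 (creates cycle)
  Skip (4,6) w=8 (creates cycle)
  Skip (3,5) w=9 (creates cycle)
  Skip (0,3) w=11 (creates cycle)
  Skip (2,3) w=14 (creates cycle)
  Skip (3,7) w=14 (creates cycle)
MST weight = 28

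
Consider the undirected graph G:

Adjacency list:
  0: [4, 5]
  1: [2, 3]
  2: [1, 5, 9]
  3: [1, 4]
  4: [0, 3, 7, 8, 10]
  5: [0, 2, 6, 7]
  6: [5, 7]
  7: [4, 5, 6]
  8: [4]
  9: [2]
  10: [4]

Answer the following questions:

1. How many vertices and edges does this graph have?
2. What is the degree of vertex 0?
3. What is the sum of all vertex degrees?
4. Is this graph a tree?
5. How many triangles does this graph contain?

Count: 11 vertices, 13 edges.
Vertex 0 has neighbors [4, 5], degree = 2.
Handshaking lemma: 2 * 13 = 26.
A tree on 11 vertices has 10 edges. This graph has 13 edges (3 extra). Not a tree.
Number of triangles = 1.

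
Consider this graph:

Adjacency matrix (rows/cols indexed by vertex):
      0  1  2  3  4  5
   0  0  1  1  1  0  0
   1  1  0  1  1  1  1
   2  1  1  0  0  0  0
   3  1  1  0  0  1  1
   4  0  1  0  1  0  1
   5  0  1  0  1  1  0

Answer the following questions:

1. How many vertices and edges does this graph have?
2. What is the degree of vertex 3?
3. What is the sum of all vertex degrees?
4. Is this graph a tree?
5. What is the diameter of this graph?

Count: 6 vertices, 10 edges.
Vertex 3 has neighbors [0, 1, 4, 5], degree = 4.
Handshaking lemma: 2 * 10 = 20.
A tree on 6 vertices has 5 edges. This graph has 10 edges (5 extra). Not a tree.
Diameter (longest shortest path) = 2.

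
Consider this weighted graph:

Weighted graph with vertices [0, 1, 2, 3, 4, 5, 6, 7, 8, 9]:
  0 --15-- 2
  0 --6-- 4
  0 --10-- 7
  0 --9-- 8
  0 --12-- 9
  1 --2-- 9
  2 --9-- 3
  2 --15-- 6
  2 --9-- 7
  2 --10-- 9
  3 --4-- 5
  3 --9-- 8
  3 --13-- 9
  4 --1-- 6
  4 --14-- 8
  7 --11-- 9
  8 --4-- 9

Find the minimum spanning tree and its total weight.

Applying Kruskal's algorithm (sort edges by weight, add if no cycle):
  Add (4,6) w=1
  Add (1,9) w=2
  Add (3,5) w=4
  Add (8,9) w=4
  Add (0,4) w=6
  Add (0,8) w=9
  Add (2,7) w=9
  Add (2,3) w=9
  Add (3,8) w=9
  Skip (0,7) w=10 (creates cycle)
  Skip (2,9) w=10 (creates cycle)
  Skip (7,9) w=11 (creates cycle)
  Skip (0,9) w=12 (creates cycle)
  Skip (3,9) w=13 (creates cycle)
  Skip (4,8) w=14 (creates cycle)
  Skip (0,2) w=15 (creates cycle)
  Skip (2,6) w=15 (creates cycle)
MST weight = 53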